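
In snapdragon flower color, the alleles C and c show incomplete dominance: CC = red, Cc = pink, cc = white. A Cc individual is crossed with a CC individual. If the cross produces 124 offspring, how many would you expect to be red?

Punnett square for Cc × CC:
Offspring genotypes: 2 CC, 2 Cc
Phenotype counts: 2 red, 2 pink
red: 2 out of 4 → fraction 1/2
Expected count = 1/2 × 124 = 62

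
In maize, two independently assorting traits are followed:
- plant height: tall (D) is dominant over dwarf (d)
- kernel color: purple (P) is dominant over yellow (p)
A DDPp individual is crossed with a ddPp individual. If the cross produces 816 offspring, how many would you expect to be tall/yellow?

Dihybrid cross DDPp × ddPp — consider each gene separately:
plant height: DD × dd → 4 Dd → 4 D_ (out of 4)
kernel color: Pp × Pp → 1 PP, 2 Pp, 1 pp → 3 P_ : 1 pp (out of 4)
Combine (counts out of 4 × 4 = 16): tall/purple (D_P_) = 4×3 = 12; tall/yellow (D_pp) = 4×1 = 4
Phenotype counts (out of 16): 12 tall/purple, 4 tall/yellow
tall/yellow: 4 out of 16 → fraction 1/4
Expected count = 1/4 × 816 = 204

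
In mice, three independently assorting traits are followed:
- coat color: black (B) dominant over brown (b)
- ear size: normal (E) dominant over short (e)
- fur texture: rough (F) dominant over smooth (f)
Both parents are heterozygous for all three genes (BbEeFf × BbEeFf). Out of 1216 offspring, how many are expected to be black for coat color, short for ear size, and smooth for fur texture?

Trihybrid cross: BbEeFf × BbEeFf
Each trait segregates independently with a 3:1 phenotypic ratio, so each gene contributes 3/4 (dominant) or 1/4 (recessive).
Target: black (coat color), short (ear size), smooth (fur texture)
Probability = product of independent per-trait probabilities
= 3/4 × 1/4 × 1/4 = 3/64
Expected count = 3/64 × 1216 = 57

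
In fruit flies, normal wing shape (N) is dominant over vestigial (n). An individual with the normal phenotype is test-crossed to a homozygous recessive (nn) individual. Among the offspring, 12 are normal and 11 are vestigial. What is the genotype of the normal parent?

Test cross: ? × nn
Offspring: 12 normal, 11 vestigial — approximately 1:1.
A 1:1 ratio in a test cross indicates the unknown parent is heterozygous (Nn).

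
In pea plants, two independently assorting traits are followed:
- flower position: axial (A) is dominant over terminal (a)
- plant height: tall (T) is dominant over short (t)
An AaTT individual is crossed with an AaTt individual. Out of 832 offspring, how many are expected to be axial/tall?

Dihybrid cross AaTT × AaTt — consider each gene separately:
flower position: Aa × Aa → 1 AA, 2 Aa, 1 aa → 3 A_ : 1 aa (out of 4)
plant height: TT × Tt → 2 TT, 2 Tt → 4 T_ (out of 4)
Combine (counts out of 4 × 4 = 16): axial/tall (A_T_) = 3×4 = 12; terminal/tall (aaT_) = 1×4 = 4
Phenotype counts (out of 16): 12 axial/tall, 4 terminal/tall
axial/tall: 12 out of 16 → fraction 3/4
Expected count = 3/4 × 832 = 624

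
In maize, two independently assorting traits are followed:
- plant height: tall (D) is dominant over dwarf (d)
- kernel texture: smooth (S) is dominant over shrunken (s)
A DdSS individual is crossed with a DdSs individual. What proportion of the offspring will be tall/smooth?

Dihybrid cross DdSS × DdSs — consider each gene separately:
plant height: Dd × Dd → 1 DD, 2 Dd, 1 dd → 3 D_ : 1 dd (out of 4)
kernel texture: SS × Ss → 2 SS, 2 Ss → 4 S_ (out of 4)
Combine (counts out of 4 × 4 = 16): tall/smooth (D_S_) = 3×4 = 12; dwarf/smooth (ddS_) = 1×4 = 4
Phenotype counts (out of 16): 12 tall/smooth, 4 dwarf/smooth
tall/smooth: 12 out of 16
Probability: 12/16 = 3/4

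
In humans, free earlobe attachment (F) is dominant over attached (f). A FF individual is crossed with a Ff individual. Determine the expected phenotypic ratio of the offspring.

Punnett square for FF × Ff:
Offspring genotypes: 2 FF, 2 Ff
free: 4, attached: 0
Ratio: all free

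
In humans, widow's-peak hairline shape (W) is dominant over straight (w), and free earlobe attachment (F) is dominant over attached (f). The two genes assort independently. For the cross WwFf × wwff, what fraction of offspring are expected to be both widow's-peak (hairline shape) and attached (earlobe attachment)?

Dihybrid cross WwFf × wwff — consider each gene separately:
hairline shape: Ww × ww → 2 Ww, 2 ww → 2 W_ : 2 ww (out of 4)
earlobe attachment: Ff × ff → 2 Ff, 2 ff → 2 F_ : 2 ff (out of 4)
Looking for: widow's-peak (W_) and attached (ff)
P(widow's-peak) = 2/4, P(attached) = 2/4
P(both) = 2/4 × 2/4 = 4/16 = 1/4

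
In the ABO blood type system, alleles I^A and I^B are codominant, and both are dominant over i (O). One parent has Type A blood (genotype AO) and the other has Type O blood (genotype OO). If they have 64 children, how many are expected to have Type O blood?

Cross: AO × OO
Possible offspring genotypes: 2 AO, 2 OO
Blood type counts: 2 Type A, 2 Type O
Probability of Type O: 2/4 = 1/2
Expected count = 1/2 × 64 = 32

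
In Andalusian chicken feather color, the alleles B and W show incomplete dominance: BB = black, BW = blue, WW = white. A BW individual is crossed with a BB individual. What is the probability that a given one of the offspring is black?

Punnett square for BW × BB:
Offspring genotypes: 2 BB, 2 BW
Phenotype counts: 2 black, 2 blue
black: 2 out of 4
Probability: 2/4 = 1/2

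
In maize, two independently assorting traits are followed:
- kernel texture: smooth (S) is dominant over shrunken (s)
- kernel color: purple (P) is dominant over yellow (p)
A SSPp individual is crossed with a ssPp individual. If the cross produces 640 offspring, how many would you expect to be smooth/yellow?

Dihybrid cross SSPp × ssPp — consider each gene separately:
kernel texture: SS × ss → 4 Ss → 4 S_ (out of 4)
kernel color: Pp × Pp → 1 PP, 2 Pp, 1 pp → 3 P_ : 1 pp (out of 4)
Combine (counts out of 4 × 4 = 16): smooth/purple (S_P_) = 4×3 = 12; smooth/yellow (S_pp) = 4×1 = 4
Phenotype counts (out of 16): 12 smooth/purple, 4 smooth/yellow
smooth/yellow: 4 out of 16 → fraction 1/4
Expected count = 1/4 × 640 = 160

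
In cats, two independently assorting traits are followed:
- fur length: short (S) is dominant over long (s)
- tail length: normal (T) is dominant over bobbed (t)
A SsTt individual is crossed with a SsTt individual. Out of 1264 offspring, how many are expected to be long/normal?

Dihybrid cross SsTt × SsTt — consider each gene separately:
fur length: Ss × Ss → 1 SS, 2 Ss, 1 ss → 3 S_ : 1 ss (out of 4)
tail length: Tt × Tt → 1 TT, 2 Tt, 1 tt → 3 T_ : 1 tt (out of 4)
Combine (counts out of 4 × 4 = 16): short/normal (S_T_) = 3×3 = 9; short/bobbed (S_tt) = 3×1 = 3; long/normal (ssT_) = 1×3 = 3; long/bobbed (sstt) = 1×1 = 1
Phenotype counts (out of 16): 9 short/normal, 3 short/bobbed, 3 long/normal, 1 long/bobbed
long/normal: 3 out of 16 → fraction 3/16
Expected count = 3/16 × 1264 = 237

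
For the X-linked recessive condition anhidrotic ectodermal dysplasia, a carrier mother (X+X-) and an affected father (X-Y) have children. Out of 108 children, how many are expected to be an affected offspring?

Cross: X+X- × X-Y
Offspring: 1 X+X-, 1 X+Y, 1 X-X-, 1 X-Y
Probability of an affected offspring: 2/4 = 1/2
Expected count = 1/2 × 108 = 54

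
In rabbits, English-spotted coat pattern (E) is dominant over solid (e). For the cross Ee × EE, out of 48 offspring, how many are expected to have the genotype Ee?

Punnett square for Ee × EE:
Offspring genotypes: 2 EE, 2 Ee
Total offspring: 4
Count with target: 2
Probability: 2/4 = 1/2
Expected count = 1/2 × 48 = 24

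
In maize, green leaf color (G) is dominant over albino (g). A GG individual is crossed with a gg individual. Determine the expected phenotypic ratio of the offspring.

Punnett square for GG × gg:
Offspring genotypes: 4 Gg
green: 4, albino: 0
Ratio: all green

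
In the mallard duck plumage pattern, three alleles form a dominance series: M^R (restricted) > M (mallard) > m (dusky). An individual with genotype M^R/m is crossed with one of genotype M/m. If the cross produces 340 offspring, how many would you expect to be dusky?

Cross: M^R/m × M/m
Allele dominance: M^R > M > m
Offspring genotypes: 1 M^R/M, 1 M^R/m, 1 M/m, 1 m/m
Phenotype counts: 2 restricted, 1 mallard, 1 dusky
dusky: 1 out of 4 → fraction 1/4
Expected count = 1/4 × 340 = 85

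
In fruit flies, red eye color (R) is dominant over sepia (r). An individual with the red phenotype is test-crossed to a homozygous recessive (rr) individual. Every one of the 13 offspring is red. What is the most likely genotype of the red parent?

Test cross: ? × rr
All offspring are red.
If the unknown parent were heterozygous (Rr), about half of 13 offspring would be sepia; none are. The unknown parent is most likely homozygous dominant (RR).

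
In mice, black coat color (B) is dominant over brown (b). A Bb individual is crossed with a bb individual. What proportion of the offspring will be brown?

Punnett square for Bb × bb:
Offspring genotypes: 2 Bb, 2 bb
black: 2, brown: 2
brown: 2 out of 4
Probability: 2/4 = 1/2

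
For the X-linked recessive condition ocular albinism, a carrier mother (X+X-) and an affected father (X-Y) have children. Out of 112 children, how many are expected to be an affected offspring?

Cross: X+X- × X-Y
Offspring: 1 X+X-, 1 X+Y, 1 X-X-, 1 X-Y
Probability of an affected offspring: 2/4 = 1/2
Expected count = 1/2 × 112 = 56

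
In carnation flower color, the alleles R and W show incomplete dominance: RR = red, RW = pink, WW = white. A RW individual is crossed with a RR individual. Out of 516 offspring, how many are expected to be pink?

Punnett square for RW × RR:
Offspring genotypes: 2 RR, 2 RW
Phenotype counts: 2 red, 2 pink
pink: 2 out of 4 → fraction 1/2
Expected count = 1/2 × 516 = 258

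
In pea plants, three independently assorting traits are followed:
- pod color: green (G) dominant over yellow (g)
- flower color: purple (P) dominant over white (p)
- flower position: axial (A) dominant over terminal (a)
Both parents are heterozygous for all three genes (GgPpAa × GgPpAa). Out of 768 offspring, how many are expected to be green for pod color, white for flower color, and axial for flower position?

Trihybrid cross: GgPpAa × GgPpAa
Each trait segregates independently with a 3:1 phenotypic ratio, so each gene contributes 3/4 (dominant) or 1/4 (recessive).
Target: green (pod color), white (flower color), axial (flower position)
Probability = product of independent per-trait probabilities
= 3/4 × 1/4 × 3/4 = 9/64
Expected count = 9/64 × 768 = 108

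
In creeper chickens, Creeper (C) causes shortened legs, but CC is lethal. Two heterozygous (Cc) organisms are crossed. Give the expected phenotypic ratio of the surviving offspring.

Cross: Cc × Cc
Punnett square offspring (before lethality): 1 CC, 2 Cc, 1 cc
The CC genotype is lethal (embryos die); surviving offspring: 2 Cc, 1 cc
Ratio: 2 creeper : 1 normal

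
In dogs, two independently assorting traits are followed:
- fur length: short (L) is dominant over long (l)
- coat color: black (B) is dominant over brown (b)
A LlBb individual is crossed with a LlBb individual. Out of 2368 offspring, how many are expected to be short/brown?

Dihybrid cross LlBb × LlBb — consider each gene separately:
fur length: Ll × Ll → 1 LL, 2 Ll, 1 ll → 3 L_ : 1 ll (out of 4)
coat color: Bb × Bb → 1 BB, 2 Bb, 1 bb → 3 B_ : 1 bb (out of 4)
Combine (counts out of 4 × 4 = 16): short/black (L_B_) = 3×3 = 9; short/brown (L_bb) = 3×1 = 3; long/black (llB_) = 1×3 = 3; long/brown (llbb) = 1×1 = 1
Phenotype counts (out of 16): 9 short/black, 3 short/brown, 3 long/black, 1 long/brown
short/brown: 3 out of 16 → fraction 3/16
Expected count = 3/16 × 2368 = 444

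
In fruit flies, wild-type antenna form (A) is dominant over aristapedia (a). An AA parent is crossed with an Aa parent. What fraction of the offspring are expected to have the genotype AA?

Punnett square for AA × Aa:
Offspring genotypes: 2 AA, 2 Aa
Total offspring: 4
Count with target: 2
Probability: 2/4 = 1/2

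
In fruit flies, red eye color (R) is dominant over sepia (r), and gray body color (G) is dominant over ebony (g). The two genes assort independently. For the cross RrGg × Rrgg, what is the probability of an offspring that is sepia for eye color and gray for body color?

Dihybrid cross RrGg × Rrgg — consider each gene separately:
eye color: Rr × Rr → 1 RR, 2 Rr, 1 rr → 3 R_ : 1 rr (out of 4)
body color: Gg × gg → 2 Gg, 2 gg → 2 G_ : 2 gg (out of 4)
Looking for: sepia (rr) and gray (G_)
P(sepia) = 1/4, P(gray) = 2/4
P(both) = 1/4 × 2/4 = 2/16 = 1/8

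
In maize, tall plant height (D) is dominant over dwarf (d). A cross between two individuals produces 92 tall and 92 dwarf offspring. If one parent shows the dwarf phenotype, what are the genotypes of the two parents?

Observed offspring: 92 tall, 92 dwarf
The observed ratio simplifies to 1:1. One parent shows dwarf, so its genotype must be dd. A 1:1 offspring split requires the other parent to be heterozygous (Dd).
Parent genotypes: dd × Dd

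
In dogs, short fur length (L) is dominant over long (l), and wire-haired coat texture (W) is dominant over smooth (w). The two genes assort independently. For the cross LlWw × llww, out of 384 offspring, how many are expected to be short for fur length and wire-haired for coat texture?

Dihybrid cross LlWw × llww — consider each gene separately:
fur length: Ll × ll → 2 Ll, 2 ll → 2 L_ : 2 ll (out of 4)
coat texture: Ww × ww → 2 Ww, 2 ww → 2 W_ : 2 ww (out of 4)
Looking for: short (L_) and wire-haired (W_)
P(short) = 2/4, P(wire-haired) = 2/4
P(both) = 2/4 × 2/4 = 4/16 = 1/4
Expected count = 1/4 × 384 = 96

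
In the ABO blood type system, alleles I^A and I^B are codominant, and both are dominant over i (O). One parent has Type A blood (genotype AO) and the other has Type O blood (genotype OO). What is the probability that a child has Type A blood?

Cross: AO × OO
Possible offspring genotypes: 2 AO, 2 OO
Blood type counts: 2 Type A, 2 Type O
Probability of Type A: 2/4 = 1/2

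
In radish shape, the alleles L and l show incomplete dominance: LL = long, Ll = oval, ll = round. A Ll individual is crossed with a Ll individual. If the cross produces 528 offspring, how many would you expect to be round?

Punnett square for Ll × Ll:
Offspring genotypes: 1 LL, 2 Ll, 1 ll
Phenotype counts: 1 long, 2 oval, 1 round
round: 1 out of 4 → fraction 1/4
Expected count = 1/4 × 528 = 132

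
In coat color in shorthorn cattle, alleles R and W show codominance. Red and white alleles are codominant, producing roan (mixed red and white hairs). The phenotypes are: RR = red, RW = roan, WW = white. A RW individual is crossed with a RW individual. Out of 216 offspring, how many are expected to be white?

Punnett square for RW × RW:
Offspring genotypes: 1 RR, 2 RW, 1 WW
Phenotype counts: 1 red, 2 roan, 1 white
white: 1 out of 4 → fraction 1/4
Expected count = 1/4 × 216 = 54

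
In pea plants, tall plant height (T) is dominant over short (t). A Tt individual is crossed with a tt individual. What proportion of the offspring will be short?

Punnett square for Tt × tt:
Offspring genotypes: 2 Tt, 2 tt
tall: 2, short: 2
short: 2 out of 4
Probability: 2/4 = 1/2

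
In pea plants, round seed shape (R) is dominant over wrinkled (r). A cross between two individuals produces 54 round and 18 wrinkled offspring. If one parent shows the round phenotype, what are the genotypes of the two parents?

Observed offspring: 54 round, 18 wrinkled
The observed ratio simplifies to 3:1. Wrinkled (rr) offspring appear, so each parent must contribute one r allele. The parent stated to show round carries R, so it is Rr. The other parent is then either Rr or rr: Rr × rr would give a 1:1 split, whereas Rr × Rr gives 3:1 — matching the data. So both parents are heterozygous (Rr × Rr).
Parent genotypes: Rr × Rr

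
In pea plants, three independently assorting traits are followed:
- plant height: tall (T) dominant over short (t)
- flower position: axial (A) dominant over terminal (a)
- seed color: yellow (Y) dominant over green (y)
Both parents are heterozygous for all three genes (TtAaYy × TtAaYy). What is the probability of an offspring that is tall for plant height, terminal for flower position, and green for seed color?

Trihybrid cross: TtAaYy × TtAaYy
Each trait segregates independently with a 3:1 phenotypic ratio, so each gene contributes 3/4 (dominant) or 1/4 (recessive).
Target: tall (plant height), terminal (flower position), green (seed color)
Probability = product of independent per-trait probabilities
= 3/4 × 1/4 × 1/4 = 3/64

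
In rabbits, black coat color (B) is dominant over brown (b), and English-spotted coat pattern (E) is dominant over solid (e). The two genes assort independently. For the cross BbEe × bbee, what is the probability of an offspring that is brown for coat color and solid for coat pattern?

Dihybrid cross BbEe × bbee — consider each gene separately:
coat color: Bb × bb → 2 Bb, 2 bb → 2 B_ : 2 bb (out of 4)
coat pattern: Ee × ee → 2 Ee, 2 ee → 2 E_ : 2 ee (out of 4)
Looking for: brown (bb) and solid (ee)
P(brown) = 2/4, P(solid) = 2/4
P(both) = 2/4 × 2/4 = 4/16 = 1/4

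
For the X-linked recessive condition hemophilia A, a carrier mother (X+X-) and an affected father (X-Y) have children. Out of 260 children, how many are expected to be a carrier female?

Cross: X+X- × X-Y
Offspring: 1 X+X-, 1 X+Y, 1 X-X-, 1 X-Y
Probability of a carrier female: 1/4
Expected count = 1/4 × 260 = 65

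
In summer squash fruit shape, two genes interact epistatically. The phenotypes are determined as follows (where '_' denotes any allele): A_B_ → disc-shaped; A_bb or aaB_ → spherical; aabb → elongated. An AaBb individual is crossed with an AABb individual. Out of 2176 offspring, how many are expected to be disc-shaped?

Cross: AaBb × AABb — consider each gene separately:
A gene: Aa × AA → 2 AA, 2 Aa → 4 A_ (out of 4)
B gene: Bb × Bb → 1 BB, 2 Bb, 1 bb → 3 B_ : 1 bb (out of 4)
Genotype classes (out of 4 × 4 = 16): A_B_ = 4×3 = 12; A_bb = 4×1 = 4
Apply the phenotype rules: A_B_ (12) → disc-shaped; A_bb (4) → spherical
Phenotype counts (out of 16): 12 disc-shaped, 4 spherical
disc-shaped: 12 out of 16 → fraction 3/4
Expected count = 3/4 × 2176 = 1632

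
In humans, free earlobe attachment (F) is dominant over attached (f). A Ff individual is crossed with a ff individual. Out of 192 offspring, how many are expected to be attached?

Punnett square for Ff × ff:
Offspring genotypes: 2 Ff, 2 ff
free: 2, attached: 2
attached: 2 out of 4 → fraction 1/2
Expected count = 1/2 × 192 = 96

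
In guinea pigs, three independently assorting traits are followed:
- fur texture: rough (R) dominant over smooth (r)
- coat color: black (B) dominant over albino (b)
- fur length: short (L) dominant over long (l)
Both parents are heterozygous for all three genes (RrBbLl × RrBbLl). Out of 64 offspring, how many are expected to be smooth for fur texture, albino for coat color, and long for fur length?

Trihybrid cross: RrBbLl × RrBbLl
Each trait segregates independently with a 3:1 phenotypic ratio, so each gene contributes 3/4 (dominant) or 1/4 (recessive).
Target: smooth (fur texture), albino (coat color), long (fur length)
Probability = product of independent per-trait probabilities
= 1/4 × 1/4 × 1/4 = 1/64
Expected count = 1/64 × 64 = 1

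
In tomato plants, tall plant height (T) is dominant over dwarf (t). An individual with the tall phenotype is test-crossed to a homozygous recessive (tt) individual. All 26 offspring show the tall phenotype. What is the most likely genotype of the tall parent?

Test cross: ? × tt
All offspring are tall.
If the unknown parent were heterozygous (Tt), about half of 26 offspring would be dwarf; none are. The unknown parent is most likely homozygous dominant (TT).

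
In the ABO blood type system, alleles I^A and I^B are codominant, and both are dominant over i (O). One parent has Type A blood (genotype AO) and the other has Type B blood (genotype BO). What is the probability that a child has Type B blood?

Cross: AO × BO
Possible offspring genotypes: 1 AB, 1 AO, 1 BO, 1 OO
Blood type counts: 1 Type AB, 1 Type A, 1 Type B, 1 Type O
Probability of Type B: 1/4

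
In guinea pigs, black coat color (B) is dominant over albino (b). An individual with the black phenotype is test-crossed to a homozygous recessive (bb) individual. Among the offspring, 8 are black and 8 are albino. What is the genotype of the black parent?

Test cross: ? × bb
Offspring: 8 black, 8 albino — approximately 1:1.
A 1:1 ratio in a test cross indicates the unknown parent is heterozygous (Bb).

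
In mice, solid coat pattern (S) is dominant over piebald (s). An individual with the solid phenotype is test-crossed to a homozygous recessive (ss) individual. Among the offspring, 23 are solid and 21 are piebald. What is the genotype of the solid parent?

Test cross: ? × ss
Offspring: 23 solid, 21 piebald — approximately 1:1.
A 1:1 ratio in a test cross indicates the unknown parent is heterozygous (Ss).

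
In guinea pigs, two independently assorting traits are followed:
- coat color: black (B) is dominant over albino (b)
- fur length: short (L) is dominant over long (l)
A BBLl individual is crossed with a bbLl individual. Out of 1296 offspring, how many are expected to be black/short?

Dihybrid cross BBLl × bbLl — consider each gene separately:
coat color: BB × bb → 4 Bb → 4 B_ (out of 4)
fur length: Ll × Ll → 1 LL, 2 Ll, 1 ll → 3 L_ : 1 ll (out of 4)
Combine (counts out of 4 × 4 = 16): black/short (B_L_) = 4×3 = 12; black/long (B_ll) = 4×1 = 4
Phenotype counts (out of 16): 12 black/short, 4 black/long
black/short: 12 out of 16 → fraction 3/4
Expected count = 3/4 × 1296 = 972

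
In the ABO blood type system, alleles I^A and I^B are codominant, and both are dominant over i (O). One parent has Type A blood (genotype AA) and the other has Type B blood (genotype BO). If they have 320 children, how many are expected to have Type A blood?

Cross: AA × BO
Possible offspring genotypes: 2 AB, 2 AO
Blood type counts: 2 Type AB, 2 Type A
Probability of Type A: 2/4 = 1/2
Expected count = 1/2 × 320 = 160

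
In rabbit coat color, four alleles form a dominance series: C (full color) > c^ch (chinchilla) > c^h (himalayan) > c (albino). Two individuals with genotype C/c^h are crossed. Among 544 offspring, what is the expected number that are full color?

Cross: C/c^h × C/c^h
Allele dominance: C > c^ch > c^h > c
Offspring genotypes: 1 C/C, 2 C/c^h, 1 c^h/c^h
Phenotype counts: 3 full color, 1 himalayan
full color: 3 out of 4 → fraction 3/4
Expected count = 3/4 × 544 = 408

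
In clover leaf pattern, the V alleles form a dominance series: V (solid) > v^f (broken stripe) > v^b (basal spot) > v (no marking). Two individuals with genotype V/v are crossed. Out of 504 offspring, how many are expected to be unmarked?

Cross: V/v × V/v
Allele dominance: V > v^f > v^b > v
Offspring genotypes: 1 V/V, 2 V/v, 1 v/v
Phenotype counts: 3 solid, 1 unmarked
unmarked: 1 out of 4 → fraction 1/4
Expected count = 1/4 × 504 = 126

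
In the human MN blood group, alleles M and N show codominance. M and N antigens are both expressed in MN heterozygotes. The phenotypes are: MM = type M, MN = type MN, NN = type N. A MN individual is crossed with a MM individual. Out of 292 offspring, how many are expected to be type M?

Punnett square for MN × MM:
Offspring genotypes: 2 MM, 2 MN
Phenotype counts: 2 type M, 2 type MN
type M: 2 out of 4 → fraction 1/2
Expected count = 1/2 × 292 = 146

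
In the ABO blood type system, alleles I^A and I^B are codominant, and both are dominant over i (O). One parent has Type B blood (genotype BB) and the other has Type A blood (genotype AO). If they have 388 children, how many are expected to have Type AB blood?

Cross: BB × AO
Possible offspring genotypes: 2 AB, 2 BO
Blood type counts: 2 Type AB, 2 Type B
Probability of Type AB: 2/4 = 1/2
Expected count = 1/2 × 388 = 194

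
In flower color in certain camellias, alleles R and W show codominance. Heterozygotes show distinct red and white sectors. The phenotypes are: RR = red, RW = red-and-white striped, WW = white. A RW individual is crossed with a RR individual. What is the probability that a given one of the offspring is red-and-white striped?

Punnett square for RW × RR:
Offspring genotypes: 2 RR, 2 RW
Phenotype counts: 2 red, 2 red-and-white striped
red-and-white striped: 2 out of 4
Probability: 2/4 = 1/2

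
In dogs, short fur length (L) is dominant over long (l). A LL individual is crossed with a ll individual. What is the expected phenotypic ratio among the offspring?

Punnett square for LL × ll:
Offspring genotypes: 4 Ll
short: 4, long: 0
Ratio: all short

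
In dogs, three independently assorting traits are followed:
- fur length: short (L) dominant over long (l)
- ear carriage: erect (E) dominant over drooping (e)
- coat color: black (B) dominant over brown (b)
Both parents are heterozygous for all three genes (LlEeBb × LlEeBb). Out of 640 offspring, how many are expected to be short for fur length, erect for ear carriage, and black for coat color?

Trihybrid cross: LlEeBb × LlEeBb
Each trait segregates independently with a 3:1 phenotypic ratio, so each gene contributes 3/4 (dominant) or 1/4 (recessive).
Target: short (fur length), erect (ear carriage), black (coat color)
Probability = product of independent per-trait probabilities
= 3/4 × 3/4 × 3/4 = 27/64
Expected count = 27/64 × 640 = 270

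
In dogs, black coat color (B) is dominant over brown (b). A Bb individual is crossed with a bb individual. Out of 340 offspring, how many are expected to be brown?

Punnett square for Bb × bb:
Offspring genotypes: 2 Bb, 2 bb
black: 2, brown: 2
brown: 2 out of 4 → fraction 1/2
Expected count = 1/2 × 340 = 170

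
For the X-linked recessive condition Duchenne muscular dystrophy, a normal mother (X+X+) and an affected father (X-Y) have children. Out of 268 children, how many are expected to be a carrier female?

Cross: X+X+ × X-Y
Offspring: 2 X+X-, 2 X+Y
Probability of a carrier female: 2/4 = 1/2
Expected count = 1/2 × 268 = 134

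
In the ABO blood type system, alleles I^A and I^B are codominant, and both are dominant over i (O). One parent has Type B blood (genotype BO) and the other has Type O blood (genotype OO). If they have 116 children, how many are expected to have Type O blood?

Cross: BO × OO
Possible offspring genotypes: 2 BO, 2 OO
Blood type counts: 2 Type B, 2 Type O
Probability of Type O: 2/4 = 1/2
Expected count = 1/2 × 116 = 58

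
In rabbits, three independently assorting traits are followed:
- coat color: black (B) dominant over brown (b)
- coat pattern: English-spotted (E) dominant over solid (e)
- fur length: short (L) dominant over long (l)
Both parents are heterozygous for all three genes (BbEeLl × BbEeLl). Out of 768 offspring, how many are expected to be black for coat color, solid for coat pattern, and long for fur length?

Trihybrid cross: BbEeLl × BbEeLl
Each trait segregates independently with a 3:1 phenotypic ratio, so each gene contributes 3/4 (dominant) or 1/4 (recessive).
Target: black (coat color), solid (coat pattern), long (fur length)
Probability = product of independent per-trait probabilities
= 3/4 × 1/4 × 1/4 = 3/64
Expected count = 3/64 × 768 = 36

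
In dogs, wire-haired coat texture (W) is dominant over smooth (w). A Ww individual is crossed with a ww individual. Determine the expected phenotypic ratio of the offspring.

Punnett square for Ww × ww:
Offspring genotypes: 2 Ww, 2 ww
wire-haired: 2, smooth: 2
Ratio: 1:1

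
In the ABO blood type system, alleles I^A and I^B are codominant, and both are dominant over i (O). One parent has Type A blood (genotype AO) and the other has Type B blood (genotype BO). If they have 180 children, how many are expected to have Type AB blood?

Cross: AO × BO
Possible offspring genotypes: 1 AB, 1 AO, 1 BO, 1 OO
Blood type counts: 1 Type AB, 1 Type A, 1 Type B, 1 Type O
Probability of Type AB: 1/4
Expected count = 1/4 × 180 = 45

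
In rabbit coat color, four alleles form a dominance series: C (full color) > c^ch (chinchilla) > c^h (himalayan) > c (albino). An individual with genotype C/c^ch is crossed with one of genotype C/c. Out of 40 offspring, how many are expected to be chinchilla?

Cross: C/c^ch × C/c
Allele dominance: C > c^ch > c^h > c
Offspring genotypes: 1 C/C, 1 C/c, 1 C/c^ch, 1 c^ch/c
Phenotype counts: 3 full color, 1 chinchilla
chinchilla: 1 out of 4 → fraction 1/4
Expected count = 1/4 × 40 = 10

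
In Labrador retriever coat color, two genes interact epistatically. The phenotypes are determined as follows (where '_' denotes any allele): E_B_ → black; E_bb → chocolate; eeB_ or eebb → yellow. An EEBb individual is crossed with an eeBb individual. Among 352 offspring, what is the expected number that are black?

Cross: EEBb × eeBb — consider each gene separately:
E gene: EE × ee → 4 Ee → 4 E_ (out of 4)
B gene: Bb × Bb → 1 BB, 2 Bb, 1 bb → 3 B_ : 1 bb (out of 4)
Genotype classes (out of 4 × 4 = 16): E_B_ = 4×3 = 12; E_bb = 4×1 = 4
Apply the phenotype rules: E_B_ (12) → black; E_bb (4) → chocolate
Phenotype counts (out of 16): 12 black, 4 chocolate
black: 12 out of 16 → fraction 3/4
Expected count = 3/4 × 352 = 264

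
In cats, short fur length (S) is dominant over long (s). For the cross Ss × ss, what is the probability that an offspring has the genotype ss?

Punnett square for Ss × ss:
Offspring genotypes: 2 Ss, 2 ss
Total offspring: 4
Count with target: 2
Probability: 2/4 = 1/2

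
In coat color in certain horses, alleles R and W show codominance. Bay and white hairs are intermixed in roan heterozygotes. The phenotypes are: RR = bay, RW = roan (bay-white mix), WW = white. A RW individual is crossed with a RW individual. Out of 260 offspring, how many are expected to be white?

Punnett square for RW × RW:
Offspring genotypes: 1 RR, 2 RW, 1 WW
Phenotype counts: 1 bay, 2 roan (bay-white mix), 1 white
white: 1 out of 4 → fraction 1/4
Expected count = 1/4 × 260 = 65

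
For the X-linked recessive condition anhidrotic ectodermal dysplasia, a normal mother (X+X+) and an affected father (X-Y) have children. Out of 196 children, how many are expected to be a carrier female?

Cross: X+X+ × X-Y
Offspring: 2 X+X-, 2 X+Y
Probability of a carrier female: 2/4 = 1/2
Expected count = 1/2 × 196 = 98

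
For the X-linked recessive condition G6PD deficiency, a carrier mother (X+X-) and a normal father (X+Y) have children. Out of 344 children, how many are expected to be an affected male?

Cross: X+X- × X+Y
Offspring: 1 X+X+, 1 X+Y, 1 X+X-, 1 X-Y
Probability of an affected male: 1/4
Expected count = 1/4 × 344 = 86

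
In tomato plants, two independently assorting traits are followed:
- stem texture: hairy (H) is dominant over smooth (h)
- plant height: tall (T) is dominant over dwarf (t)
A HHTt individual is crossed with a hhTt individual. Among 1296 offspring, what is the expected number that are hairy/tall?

Dihybrid cross HHTt × hhTt — consider each gene separately:
stem texture: HH × hh → 4 Hh → 4 H_ (out of 4)
plant height: Tt × Tt → 1 TT, 2 Tt, 1 tt → 3 T_ : 1 tt (out of 4)
Combine (counts out of 4 × 4 = 16): hairy/tall (H_T_) = 4×3 = 12; hairy/dwarf (H_tt) = 4×1 = 4
Phenotype counts (out of 16): 12 hairy/tall, 4 hairy/dwarf
hairy/tall: 12 out of 16 → fraction 3/4
Expected count = 3/4 × 1296 = 972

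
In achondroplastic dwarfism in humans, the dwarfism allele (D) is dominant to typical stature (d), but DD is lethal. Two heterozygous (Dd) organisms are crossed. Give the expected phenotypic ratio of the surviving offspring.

Cross: Dd × Dd
Punnett square offspring (before lethality): 1 DD, 2 Dd, 1 dd
The DD genotype is lethal (embryos die); surviving offspring: 2 Dd, 1 dd
Ratio: 2 achondroplastic dwarf : 1 typical stature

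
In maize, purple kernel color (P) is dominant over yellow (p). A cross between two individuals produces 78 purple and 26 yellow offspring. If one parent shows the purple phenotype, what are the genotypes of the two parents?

Observed offspring: 78 purple, 26 yellow
The observed ratio simplifies to 3:1. Yellow (pp) offspring appear, so each parent must contribute one p allele. The parent stated to show purple carries P, so it is Pp. The other parent is then either Pp or pp: Pp × pp would give a 1:1 split, whereas Pp × Pp gives 3:1 — matching the data. So both parents are heterozygous (Pp × Pp).
Parent genotypes: Pp × Pp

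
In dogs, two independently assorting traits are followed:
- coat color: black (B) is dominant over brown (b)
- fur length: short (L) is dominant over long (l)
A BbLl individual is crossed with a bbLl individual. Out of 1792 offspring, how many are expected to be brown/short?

Dihybrid cross BbLl × bbLl — consider each gene separately:
coat color: Bb × bb → 2 Bb, 2 bb → 2 B_ : 2 bb (out of 4)
fur length: Ll × Ll → 1 LL, 2 Ll, 1 ll → 3 L_ : 1 ll (out of 4)
Combine (counts out of 4 × 4 = 16): black/short (B_L_) = 2×3 = 6; black/long (B_ll) = 2×1 = 2; brown/short (bbL_) = 2×3 = 6; brown/long (bbll) = 2×1 = 2
Phenotype counts (out of 16): 6 black/short, 2 black/long, 6 brown/short, 2 brown/long
brown/short: 6 out of 16 → fraction 3/8
Expected count = 3/8 × 1792 = 672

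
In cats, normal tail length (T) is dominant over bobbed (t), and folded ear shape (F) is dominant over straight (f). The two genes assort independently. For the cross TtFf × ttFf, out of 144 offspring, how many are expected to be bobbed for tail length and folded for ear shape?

Dihybrid cross TtFf × ttFf — consider each gene separately:
tail length: Tt × tt → 2 Tt, 2 tt → 2 T_ : 2 tt (out of 4)
ear shape: Ff × Ff → 1 FF, 2 Ff, 1 ff → 3 F_ : 1 ff (out of 4)
Looking for: bobbed (tt) and folded (F_)
P(bobbed) = 2/4, P(folded) = 3/4
P(both) = 2/4 × 3/4 = 6/16 = 3/8
Expected count = 3/8 × 144 = 54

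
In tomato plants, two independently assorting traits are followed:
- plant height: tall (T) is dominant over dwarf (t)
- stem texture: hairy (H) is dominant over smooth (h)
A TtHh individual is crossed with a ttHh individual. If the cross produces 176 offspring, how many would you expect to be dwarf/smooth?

Dihybrid cross TtHh × ttHh — consider each gene separately:
plant height: Tt × tt → 2 Tt, 2 tt → 2 T_ : 2 tt (out of 4)
stem texture: Hh × Hh → 1 HH, 2 Hh, 1 hh → 3 H_ : 1 hh (out of 4)
Combine (counts out of 4 × 4 = 16): tall/hairy (T_H_) = 2×3 = 6; tall/smooth (T_hh) = 2×1 = 2; dwarf/hairy (ttH_) = 2×3 = 6; dwarf/smooth (tthh) = 2×1 = 2
Phenotype counts (out of 16): 6 tall/hairy, 2 tall/smooth, 6 dwarf/hairy, 2 dwarf/smooth
dwarf/smooth: 2 out of 16 → fraction 1/8
Expected count = 1/8 × 176 = 22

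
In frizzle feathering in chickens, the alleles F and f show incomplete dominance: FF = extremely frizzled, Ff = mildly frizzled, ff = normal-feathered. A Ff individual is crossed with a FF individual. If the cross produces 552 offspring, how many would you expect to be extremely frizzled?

Punnett square for Ff × FF:
Offspring genotypes: 2 FF, 2 Ff
Phenotype counts: 2 extremely frizzled, 2 mildly frizzled
extremely frizzled: 2 out of 4 → fraction 1/2
Expected count = 1/2 × 552 = 276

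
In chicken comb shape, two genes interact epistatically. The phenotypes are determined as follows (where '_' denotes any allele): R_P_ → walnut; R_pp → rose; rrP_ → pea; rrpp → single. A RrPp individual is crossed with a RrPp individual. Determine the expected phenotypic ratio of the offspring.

Cross: RrPp × RrPp — consider each gene separately:
R gene: Rr × Rr → 1 RR, 2 Rr, 1 rr → 3 R_ : 1 rr (out of 4)
P gene: Pp × Pp → 1 PP, 2 Pp, 1 pp → 3 P_ : 1 pp (out of 4)
Genotype classes (out of 4 × 4 = 16): R_P_ = 3×3 = 9; R_pp = 3×1 = 3; rrP_ = 1×3 = 3; rrpp = 1×1 = 1
Apply the phenotype rules: R_P_ (9) → walnut; R_pp (3) → rose; rrP_ (3) → pea; rrpp (1) → single
Phenotype counts (out of 16): 9 walnut, 3 rose, 3 pea, 1 single
Ratio: 9 walnut : 3 rose : 3 pea : 1 single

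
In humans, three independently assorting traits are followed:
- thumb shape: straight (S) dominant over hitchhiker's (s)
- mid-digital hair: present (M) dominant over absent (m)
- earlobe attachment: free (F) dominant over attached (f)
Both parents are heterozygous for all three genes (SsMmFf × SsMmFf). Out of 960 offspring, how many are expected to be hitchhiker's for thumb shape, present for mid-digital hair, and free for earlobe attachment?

Trihybrid cross: SsMmFf × SsMmFf
Each trait segregates independently with a 3:1 phenotypic ratio, so each gene contributes 3/4 (dominant) or 1/4 (recessive).
Target: hitchhiker's (thumb shape), present (mid-digital hair), free (earlobe attachment)
Probability = product of independent per-trait probabilities
= 1/4 × 3/4 × 3/4 = 9/64
Expected count = 9/64 × 960 = 135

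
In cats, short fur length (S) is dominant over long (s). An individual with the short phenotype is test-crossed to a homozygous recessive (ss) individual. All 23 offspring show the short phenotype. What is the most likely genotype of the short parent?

Test cross: ? × ss
All offspring are short.
If the unknown parent were heterozygous (Ss), about half of 23 offspring would be long; none are. The unknown parent is most likely homozygous dominant (SS).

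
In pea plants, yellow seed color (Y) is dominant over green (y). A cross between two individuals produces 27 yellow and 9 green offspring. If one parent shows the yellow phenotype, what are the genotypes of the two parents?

Observed offspring: 27 yellow, 9 green
The observed ratio simplifies to 3:1. Green (yy) offspring appear, so each parent must contribute one y allele. The parent stated to show yellow carries Y, so it is Yy. The other parent is then either Yy or yy: Yy × yy would give a 1:1 split, whereas Yy × Yy gives 3:1 — matching the data. So both parents are heterozygous (Yy × Yy).
Parent genotypes: Yy × Yy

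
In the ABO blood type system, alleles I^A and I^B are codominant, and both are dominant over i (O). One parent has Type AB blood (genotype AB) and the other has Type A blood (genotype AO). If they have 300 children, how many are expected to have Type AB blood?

Cross: AB × AO
Possible offspring genotypes: 1 AA, 1 AO, 1 AB, 1 BO
Blood type counts: 2 Type A, 1 Type AB, 1 Type B
Probability of Type AB: 1/4
Expected count = 1/4 × 300 = 75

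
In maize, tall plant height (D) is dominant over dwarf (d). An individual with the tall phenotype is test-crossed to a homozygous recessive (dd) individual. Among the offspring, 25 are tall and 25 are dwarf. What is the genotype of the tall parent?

Test cross: ? × dd
Offspring: 25 tall, 25 dwarf — approximately 1:1.
A 1:1 ratio in a test cross indicates the unknown parent is heterozygous (Dd).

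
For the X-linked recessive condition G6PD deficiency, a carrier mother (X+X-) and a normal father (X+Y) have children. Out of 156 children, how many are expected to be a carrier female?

Cross: X+X- × X+Y
Offspring: 1 X+X+, 1 X+Y, 1 X+X-, 1 X-Y
Probability of a carrier female: 1/4
Expected count = 1/4 × 156 = 39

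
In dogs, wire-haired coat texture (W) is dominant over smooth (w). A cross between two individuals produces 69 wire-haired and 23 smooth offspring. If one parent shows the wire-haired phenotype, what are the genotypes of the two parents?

Observed offspring: 69 wire-haired, 23 smooth
The observed ratio simplifies to 3:1. Smooth (ww) offspring appear, so each parent must contribute one w allele. The parent stated to show wire-haired carries W, so it is Ww. The other parent is then either Ww or ww: Ww × ww would give a 1:1 split, whereas Ww × Ww gives 3:1 — matching the data. So both parents are heterozygous (Ww × Ww).
Parent genotypes: Ww × Ww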